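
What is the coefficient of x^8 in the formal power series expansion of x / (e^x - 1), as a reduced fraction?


The exponential generating function for Bernoulli numbers is
x / (e^x - 1) = sum_{k>=0} B_k x^k / k!.
So the coefficient of x^8 in x / (e^x - 1) is B_8 / 8!.
Computing: B_8 = -1/30, 8! = 40320, giving
-1/30 / 40320 = -1/1209600.

-1/1209600


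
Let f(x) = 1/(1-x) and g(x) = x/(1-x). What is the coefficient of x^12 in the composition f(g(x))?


First simplify the composition: f(g(x)) = 1/(1 - x/(1-x)) = (1-x)/((1-x) - x) = (1-x)/(1-2x).
Now extract the coefficient. Write (1-x)/(1-2x) = 1/(1-2x) - x/(1-2x).
The coefficient of x^n in 1/(1-2x) is 2^n, and in x/(1-2x) is 2^(n-1) (for n >= 1).
So the coefficient of x^12 is 2^12 - 2^11 = 4096 - 2048 = 2048.

2048


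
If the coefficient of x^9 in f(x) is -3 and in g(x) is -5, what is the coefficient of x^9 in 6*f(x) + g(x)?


Scalar multiplication scales coefficients: 6 * -3 = -18.
Then add the g coefficient: -18 + -5
= -23

-23


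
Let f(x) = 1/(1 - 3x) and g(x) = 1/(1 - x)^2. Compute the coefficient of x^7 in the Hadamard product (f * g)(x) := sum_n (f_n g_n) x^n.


f has coefficients f_k = 3^k. For g = 1/(1 - x)^2 the coefficient is g_k = C(k + 1, 1) = k + 1. The Hadamard coefficient is (f * g)_k = 3^k * (k + 1).
For k = 7: 3^7 * 8 = 2187 * 8 = 17496.

17496


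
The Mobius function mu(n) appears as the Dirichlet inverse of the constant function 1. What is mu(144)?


144 has a squared prime factor, so mu(144) = 0.
Factorization reveals a repeated prime.

0


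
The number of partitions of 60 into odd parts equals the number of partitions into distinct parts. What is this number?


Computing partitions of 60 into odd parts (1, 3, 5, ...):
Using the generating function prod_{k>=0} 1/(1-x^(2k+1)),
the count is 10880

10880


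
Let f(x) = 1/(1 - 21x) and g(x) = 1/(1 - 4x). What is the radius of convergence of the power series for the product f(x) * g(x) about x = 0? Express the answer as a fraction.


The radius of 1/(1 - 21x) is 1/21 (nearest singularity at x = 1/21), and the radius of 1/(1 - 4x) is 1/4.
The product f(x)*g(x) = 1/((1 - 21x)(1 - 4x)) has singularities at both 1/21 and 1/4, so its radius of convergence is the distance to the nearest one:
min(1/21, 1/4) = 1/21.

1/21


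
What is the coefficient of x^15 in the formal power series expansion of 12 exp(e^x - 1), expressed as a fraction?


exp(e^x - 1) is the exponential generating function for the Bell numbers Bell_k: exp(e^x - 1) = sum_{k>=0} Bell_k x^k / k!.
So the coefficient of x^15 in 12 exp(e^x - 1) is 12 Bell_15 / 15!.
Computing: Bell_15 = 1382958545 and 15! = 1307674368000, giving
12 * 1382958545/1307674368000 = 276591709/21794572800.

276591709/21794572800


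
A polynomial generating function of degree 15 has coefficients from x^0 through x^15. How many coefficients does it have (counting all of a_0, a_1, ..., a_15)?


A polynomial of degree 15 takes the form a_0 + a_1 x + ... + a_15 x^15.
The number of coefficients is 15 + 1 = 16.

16


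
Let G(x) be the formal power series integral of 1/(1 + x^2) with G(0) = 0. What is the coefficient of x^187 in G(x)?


1/(1 + x^2) = sum_{j>=0} (-1)^j x^(2j). Integrating termwise with G(0) = 0:
G(x) = sum_{j>=0} (-1)^j x^(2j+1) / (2j+1) = arctan(x).
Only odd powers are nonzero. For x^187 write 187 = 2*93 + 1, giving
(-1)^93 / 187 = -1/187 = -1/187.

-1/187


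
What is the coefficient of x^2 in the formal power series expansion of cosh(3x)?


The Maclaurin series is cosh(t) = sum_{m>=0} t^(2m) / (2m)!, so substituting t = 3x, only even powers of x are nonzero, with coefficient of x^(2m) equal to 3^(2m) / (2m)!.
For x^2 the coefficient is 3^2/2! = 9/2 = 9/2.

9/2


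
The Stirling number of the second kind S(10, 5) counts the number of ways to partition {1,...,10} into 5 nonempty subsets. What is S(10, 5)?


Using the explicit formula S(n,k) = (1/k!) sum_{j=0}^{k} (-1)^(k-j) C(k,j) j^n:
S(10, 5) = 42525
Equivalently, S(n,k) is n! times the coefficient of x^n in the EGF (e^x - 1)^k / k!.

42525


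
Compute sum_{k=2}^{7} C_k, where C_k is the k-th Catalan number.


C_2 through C_7: 2, 5, 14, 42, 132, 429
Sum = 2 + 5 + 14 + 42 + 132 + 429
= 624

624


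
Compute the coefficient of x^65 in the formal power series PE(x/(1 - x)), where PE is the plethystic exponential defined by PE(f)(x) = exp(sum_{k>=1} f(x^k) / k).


For f(x) = x/(1 - x) we have
sum_{k>=1} f(x^k) / k = sum_{k>=1} (1/k) * x^k / (1 - x^k) = sum_{k, m >= 1} x^(k m) / k,
which after exponentiating simplifies to
PE(x/(1 - x)) = prod_{k>=1} 1 / (1 - x^k).
This is the generating function for the partition function p(n), so the coefficient of x^65 is p(65).
Computing p(65) by dynamic programming over parts 1, 2, ..., 65: p(65) = 2012558.

2012558


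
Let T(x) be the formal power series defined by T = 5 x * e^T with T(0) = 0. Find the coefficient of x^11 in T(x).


Apply the Lagrange inversion formula: if T = 5 x * phi(T) with phi(t) = e^t, then
[x^n] T = 5^n * (1/n) [t^(n-1)] phi(t)^n = 5^n * (1/n) [t^(n-1)] e^(n t) = 5^n * (1/n) * n^(n-1) / (n-1)! = 5^n * n^(n-1) / n!.
When c = 1 this is the Cayley count of rooted labeled trees on n vertices, divided by n!.
For n = 11: 5^11 * 11^10 / 11! = 48828125 * 25937424601/39916800 = 4605366583984375/145152.

4605366583984375/145152


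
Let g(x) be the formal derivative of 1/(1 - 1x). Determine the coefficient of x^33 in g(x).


Differentiate termwise: d/dx sum_{k>=0} 1^k x^k = sum_{k>=1} k 1^k x^(k-1) = sum_{j>=0} (j+1) 1^(j+1) x^j.
Equivalently, d/dx [1/(1 - 1x)] = 1/(1 - 1x)^2.
For j = 33: 34 * 1^34 = 34 * 1 = 34.

34


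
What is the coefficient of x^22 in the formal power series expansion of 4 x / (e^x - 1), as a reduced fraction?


The exponential generating function for Bernoulli numbers is
x / (e^x - 1) = sum_{k>=0} B_k x^k / k!.
So the coefficient of x^22 in 4 x / (e^x - 1) is 4 B_22 / 22!.
Computing: B_22 = 854513/138, 22! = 1124000727777607680000, giving
4 * 854513/138 / 1124000727777607680000 = 77683/3525275009847951360000.

77683/3525275009847951360000


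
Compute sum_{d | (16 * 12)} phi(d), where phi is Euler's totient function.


First, 16 * 12 = 192. One classical identity is sum_{d | n} phi(d) = n (each k in [1, n] has a unique gcd with n, and among the k's with gcd(k, n) = n/d there are phi(d) of them). So the sum equals 192. We also verify directly:
Divisors of 192: 1, 2, 3, 4, 6, 8, 12, 16, 24, 32, 48, 64, 96, 192.
phi values: 1, 1, 2, 2, 2, 4, 4, 8, 8, 16, 16, 32, 32, 64.
Sum = 192.

192


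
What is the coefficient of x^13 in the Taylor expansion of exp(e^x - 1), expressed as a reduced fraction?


exp(e^x - 1) = sum_{k>=0} Bell_k x^k / k!, where Bell_k is the k-th Bell number.
So the coefficient of x^13 is Bell_13 / 13!.
Computing: Bell_13 = 27644437 and 13! = 6227020800, giving
27644437/6227020800 = 27644437/6227020800.

27644437/6227020800


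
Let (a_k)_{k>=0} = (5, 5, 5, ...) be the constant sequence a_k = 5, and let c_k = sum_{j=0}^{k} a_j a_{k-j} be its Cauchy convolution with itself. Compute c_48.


Since a_j = 5 for all j >= 0, the convolution sum becomes
c_k = sum_{j=0}^{k} 5 * 5 = 25 * (k + 1).
Equivalently, the generating function of (a_k) is 5/(1 - x) and its square is 25/(1 - x)^2 = sum_{k>=0} 25(k + 1) x^k.
For k = 48: 25 * 49 = 1225.

1225


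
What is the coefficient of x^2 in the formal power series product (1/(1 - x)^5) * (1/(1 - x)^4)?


Combine the factors: (1/(1 - x)^5) * (1/(1 - x)^4) = 1/(1 - x)^9.
Then use 1/(1 - x)^r = sum_{k>=0} C(k + r - 1, r - 1) x^k with r = 9 and k = 2:
C(10, 8) = 45.

45


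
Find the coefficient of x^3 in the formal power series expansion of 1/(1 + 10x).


Write 1/(1 + c x) = 1/(1 - (-c) x) and apply the geometric-series identity
1/(1 - y) = sum_{k>=0} y^k to get 1/(1 + c x) = sum_{k>=0} (-c)^k x^k.
So the coefficient of x^k is (-c)^k = (-1)^k * c^k.
Here c = 10 and k = 3:
(-10)^3 = -1 * 1000 = -1000

-1000


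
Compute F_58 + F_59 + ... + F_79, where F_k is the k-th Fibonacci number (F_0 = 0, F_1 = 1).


Use the identity sum_{k=0}^{N} F_k = F_{N+2} - 1 (which follows from F_{k+2} - F_{k+1} = F_k). Then
sum_{k=58}^{79} F_k = (F_{81} - 1) - (F_{59} - 1) = F_{81} - F_{59}.
Computing: F_{81} = 37889062373143906, F_{59} = 956722026041, so
Sum = 37889062373143906 - 956722026041 = 37888105651117865.

37888105651117865


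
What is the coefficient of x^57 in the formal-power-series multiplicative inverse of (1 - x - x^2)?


Let the inverse be f(x) = sum_{k>=0} a_k x^k. From f(x) * (1 - x - x^2) = 1 and matching coefficients:
 x^0: a_0 = 1.
 x^1: a_1 - a_0 = 0, so a_1 = 1.
 x^k (k >= 2): a_k - a_{k-1} - a_{k-2} = 0, i.e. a_k = a_{k-1} + a_{k-2}.
This is the Fibonacci-type recurrence shifted so that a_0 = a_1 = 1.
Iterating: a_0=1, a_1=1, a_2=2, a_3=3, a_4=5, a_5=8, a_6=13, a_7=21, a_8=34, a_9=55, ...
a_57 = 591286729879.

591286729879


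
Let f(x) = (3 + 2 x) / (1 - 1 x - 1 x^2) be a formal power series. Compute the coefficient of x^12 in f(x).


Write f(x) = sum_{k>=0} a_k x^k. Multiplying both sides by 1 - 1 x - 1 x^2 gives
(1 - 1 x - 1 x^2) sum_{k>=0} a_k x^k = 3 + 2 x.
Matching coefficients:
 x^0: a_0 = 3
 x^1: a_1 - 1 a_0 = 2  =>  a_1 = 1*3 + 2 = 5
 x^k (k >= 2): a_k = 1 a_{k-1} + 1 a_{k-2}.
Iterating: a_2 = 8, a_3 = 13, a_4 = 21, a_5 = 34, a_6 = 55, a_7 = 89, a_8 = 144, a_9 = 233, a_10 = 377, a_11 = 610, a_12 = 987.
So the coefficient of x^12 is 987.

987


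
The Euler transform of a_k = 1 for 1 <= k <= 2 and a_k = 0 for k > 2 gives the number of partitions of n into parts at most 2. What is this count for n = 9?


Partitions of 9 into parts at most 2:
Using generating function (1-x)^(-1)(1-x^2)^(-1),
the coefficient of x^9 = 5

5


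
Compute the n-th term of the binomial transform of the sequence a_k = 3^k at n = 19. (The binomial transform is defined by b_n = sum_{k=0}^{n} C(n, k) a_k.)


With a_k = 3^k, b_n = sum_{k=0}^{n} C(n, k) 3^k = (1 + 3)^n by the binomial theorem.
For n = 19: (1 + 3)^19 = 4^19 = 274877906944.

274877906944


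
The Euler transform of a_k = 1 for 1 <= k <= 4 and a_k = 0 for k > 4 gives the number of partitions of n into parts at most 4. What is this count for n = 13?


Partitions of 13 into parts at most 4:
Using generating function (1-x)^(-1)(1-x^2)^(-1)...(1-x^4)^(-1),
the coefficient of x^13 = 39

39


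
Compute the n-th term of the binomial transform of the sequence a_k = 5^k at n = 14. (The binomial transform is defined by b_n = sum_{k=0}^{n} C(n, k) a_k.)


With a_k = 5^k, b_n = sum_{k=0}^{n} C(n, k) 5^k = (1 + 5)^n by the binomial theorem.
For n = 14: (1 + 5)^14 = 6^14 = 78364164096.

78364164096


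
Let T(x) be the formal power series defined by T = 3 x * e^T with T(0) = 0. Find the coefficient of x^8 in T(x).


Apply the Lagrange inversion formula: if T = 3 x * phi(T) with phi(t) = e^t, then
[x^n] T = 3^n * (1/n) [t^(n-1)] phi(t)^n = 3^n * (1/n) [t^(n-1)] e^(n t) = 3^n * (1/n) * n^(n-1) / (n-1)! = 3^n * n^(n-1) / n!.
When c = 1 this is the Cayley count of rooted labeled trees on n vertices, divided by n!.
For n = 8: 3^8 * 8^7 / 8! = 6561 * 2097152/40320 = 11943936/35.

11943936/35


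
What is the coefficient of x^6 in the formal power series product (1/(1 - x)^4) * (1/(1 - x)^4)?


Combine the factors: (1/(1 - x)^4) * (1/(1 - x)^4) = 1/(1 - x)^8.
Then use 1/(1 - x)^r = sum_{k>=0} C(k + r - 1, r - 1) x^k with r = 8 and k = 6:
C(13, 7) = 1716.

1716


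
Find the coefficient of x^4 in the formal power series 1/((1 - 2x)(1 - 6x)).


By partial fractions or Cauchy convolution:
The coefficient equals sum_{k=0}^{4} 2^k * 6^(4-k).
= 1936

1936


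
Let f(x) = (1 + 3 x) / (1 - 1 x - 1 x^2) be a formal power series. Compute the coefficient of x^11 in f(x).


Write f(x) = sum_{k>=0} a_k x^k. Multiplying both sides by 1 - 1 x - 1 x^2 gives
(1 - 1 x - 1 x^2) sum_{k>=0} a_k x^k = 1 + 3 x.
Matching coefficients:
 x^0: a_0 = 1
 x^1: a_1 - 1 a_0 = 3  =>  a_1 = 1*1 + 3 = 4
 x^k (k >= 2): a_k = 1 a_{k-1} + 1 a_{k-2}.
Iterating: a_2 = 5, a_3 = 9, a_4 = 14, a_5 = 23, a_6 = 37, a_7 = 60, a_8 = 97, a_9 = 157, a_10 = 254, a_11 = 411.
So the coefficient of x^11 is 411.

411


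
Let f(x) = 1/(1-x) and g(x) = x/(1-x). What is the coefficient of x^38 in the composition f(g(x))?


First simplify the composition: f(g(x)) = 1/(1 - x/(1-x)) = (1-x)/((1-x) - x) = (1-x)/(1-2x).
Now extract the coefficient. Write (1-x)/(1-2x) = 1/(1-2x) - x/(1-2x).
The coefficient of x^n in 1/(1-2x) is 2^n, and in x/(1-2x) is 2^(n-1) (for n >= 1).
So the coefficient of x^38 is 2^38 - 2^37 = 274877906944 - 137438953472 = 137438953472.

137438953472


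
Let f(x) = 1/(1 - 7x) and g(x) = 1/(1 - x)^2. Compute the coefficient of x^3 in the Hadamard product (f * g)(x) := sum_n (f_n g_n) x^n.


f has coefficients f_k = 7^k. For g = 1/(1 - x)^2 the coefficient is g_k = C(k + 1, 1) = k + 1. The Hadamard coefficient is (f * g)_k = 7^k * (k + 1).
For k = 3: 7^3 * 4 = 343 * 4 = 1372.

1372


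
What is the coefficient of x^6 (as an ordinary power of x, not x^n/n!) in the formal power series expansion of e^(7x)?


The exponential series is e^y = sum_{k>=0} y^k / k!. Substituting y = 7x gives
e^(7x) = sum_{k>=0} 7^k x^k / k!.
So the coefficient of x^n is a^n/n! with a = 7, n = 6:
7^6 / 6! = 117649/720 = 117649/720

117649/720


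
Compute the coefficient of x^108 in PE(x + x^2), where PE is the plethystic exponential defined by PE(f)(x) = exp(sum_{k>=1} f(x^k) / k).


With f(x) = x + x^2, the exponent is sum_{k>=1} (x^k + x^(2k)) / k = -ln(1 - x) - ln(1 - x^2). Exponentiating:
PE(x + x^2) = 1 / ((1 - x)(1 - x^2)).
This is the generating function for partitions of n into parts of size 1 or 2. The number of 2's can be any j in 0..54, and the rest are 1's, so
[x^108] = floor(108/2) + 1 = 55.

55


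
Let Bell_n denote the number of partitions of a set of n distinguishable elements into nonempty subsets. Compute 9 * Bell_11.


Bell_11 can be computed from the Bell triangle or from Dobinski's identity Bell_n = (1/e) * sum_{k>=0} k^n / k!.
Computing Bell_11 = 678570.
Then 9 * 678570 = 6107130.

6107130


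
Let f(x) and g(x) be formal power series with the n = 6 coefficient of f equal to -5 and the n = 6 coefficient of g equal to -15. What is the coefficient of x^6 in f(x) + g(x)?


Addition of formal power series is termwise.
The coefficient of x^6 in f + g = -5 + -15
= -20

-20


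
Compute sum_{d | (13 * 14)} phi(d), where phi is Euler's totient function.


First, 13 * 14 = 182. One classical identity is sum_{d | n} phi(d) = n (each k in [1, n] has a unique gcd with n, and among the k's with gcd(k, n) = n/d there are phi(d) of them). So the sum equals 182. We also verify directly:
Divisors of 182: 1, 2, 7, 13, 14, 26, 91, 182.
phi values: 1, 1, 6, 12, 6, 12, 72, 72.
Sum = 182.

182


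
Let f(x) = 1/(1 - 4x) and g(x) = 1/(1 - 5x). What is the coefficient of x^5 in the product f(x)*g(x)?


The coefficient of x^n in f*g is the Cauchy product: sum_{k=0}^{n} a^k * b^(n-k).
With a=4, b=5, n=5:
sum_{k=0}^{5} 4^k * 5^(5-k)
= 11529

11529


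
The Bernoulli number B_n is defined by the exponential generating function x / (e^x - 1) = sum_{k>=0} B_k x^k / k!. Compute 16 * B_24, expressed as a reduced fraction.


Bernoulli numbers can also be computed recursively via B_0 = 1 and sum_{j=0}^{m} C(m+1, j) B_j = 0 for m >= 1. Odd-index Bernoulli numbers vanish for k >= 3.
Computing B_24 = -236364091/2730, so 16 * B_24 = 16 * -236364091/2730 = -1890912728/1365.

-1890912728/1365


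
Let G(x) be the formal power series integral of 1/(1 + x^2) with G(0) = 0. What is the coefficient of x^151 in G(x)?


1/(1 + x^2) = sum_{j>=0} (-1)^j x^(2j). Integrating termwise with G(0) = 0:
G(x) = sum_{j>=0} (-1)^j x^(2j+1) / (2j+1) = arctan(x).
Only odd powers are nonzero. For x^151 write 151 = 2*75 + 1, giving
(-1)^75 / 151 = -1/151 = -1/151.

-1/151


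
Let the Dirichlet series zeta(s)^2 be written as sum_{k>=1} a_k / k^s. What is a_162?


The Dirichlet convolution of the constant function 1 with itself gives (1 * 1)(k) = sum_{d | k} 1 = d(k), the number of positive divisors of k.
Since zeta(s) = sum_{k>=1} 1/k^s, we have zeta(s)^2 = sum_{k>=1} d(k)/k^s, so a_k = d(k).
For k = 162: the divisors are 1, 2, 3, 6, 9, 18, 27, 54, 81, 162.
Count = 10.

10


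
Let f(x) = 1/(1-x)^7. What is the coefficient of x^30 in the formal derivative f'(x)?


Differentiate: d/dx [ 1/(1-x)^r ] = r / (1-x)^(r+1).
Here r = 7, so f'(x) = 7 / (1-x)^8.
The expansion of 1/(1-x)^(r+1) has coefficient of x^n equal to C(n+r, r).
So the coefficient of x^30 in f'(x) is
7 * C(37, 7) = 7 * 10295472 = 72068304

72068304


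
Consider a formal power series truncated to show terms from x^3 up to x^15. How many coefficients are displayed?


From x^3 to x^15 inclusive, the count is 15 - 3 + 1 = 13.

13


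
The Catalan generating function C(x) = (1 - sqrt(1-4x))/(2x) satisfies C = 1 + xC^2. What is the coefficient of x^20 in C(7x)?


Substituting x -> 7x scales the n-th coefficient by 7^n, so [x^20] C(7x) = 7^20 * C_20.
C_20 = C(2*20, 20)/(21) = 137846528820/21 = 6564120420.
So 7^20 * 6564120420 = 79792266297612001 * 6564120420 = 523766044562232733001160420.

523766044562232733001160420


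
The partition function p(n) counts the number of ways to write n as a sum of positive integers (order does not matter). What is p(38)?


Using the generating function prod_{k>=1} 1/(1-x^k), we compute p(38).
By dynamic programming over parts 1 through 38:
p(38) = 26015

26015


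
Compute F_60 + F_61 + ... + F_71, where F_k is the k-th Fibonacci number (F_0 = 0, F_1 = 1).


Use the identity sum_{k=0}^{N} F_k = F_{N+2} - 1 (which follows from F_{k+2} - F_{k+1} = F_k). Then
sum_{k=60}^{71} F_k = (F_{73} - 1) - (F_{61} - 1) = F_{73} - F_{61}.
Computing: F_{73} = 806515533049393, F_{61} = 2504730781961, so
Sum = 806515533049393 - 2504730781961 = 804010802267432.

804010802267432


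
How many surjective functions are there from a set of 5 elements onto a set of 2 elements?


By inclusion-exclusion on which target elements are missed, the number of surjections from an n-set onto a k-set is
surj(n, k) = sum_{j=0}^{k} (-1)^j C(k, j) (k - j)^n.
Equivalently surj(n, k) = k! * S(n, k), where S(n, k) is the Stirling number of the second kind.
For n = 5, k = 2:
S(5, 2) = 15, so
surj = 2! * 15 = 2 * 15 = 30.

30


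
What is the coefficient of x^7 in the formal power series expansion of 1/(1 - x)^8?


The negative binomial / multiset identity is
1/(1 - x)^r = sum_{k>=0} C(k + r - 1, r - 1) x^k.
Here r = 8 and k = 7, so the coefficient is
C(7 + 7, 7) = C(14, 7)
= 3432

3432


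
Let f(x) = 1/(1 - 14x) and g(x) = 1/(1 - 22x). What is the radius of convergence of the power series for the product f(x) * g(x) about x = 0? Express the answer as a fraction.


The radius of 1/(1 - 14x) is 1/14 (nearest singularity at x = 1/14), and the radius of 1/(1 - 22x) is 1/22.
The product f(x)*g(x) = 1/((1 - 14x)(1 - 22x)) has singularities at both 1/14 and 1/22, so its radius of convergence is the distance to the nearest one:
min(1/14, 1/22) = 1/22.

1/22


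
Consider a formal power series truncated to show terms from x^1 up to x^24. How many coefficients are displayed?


From x^1 to x^24 inclusive, the count is 24 - 1 + 1 = 24.

24


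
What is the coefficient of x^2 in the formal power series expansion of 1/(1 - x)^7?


The negative binomial / multiset identity is
1/(1 - x)^r = sum_{k>=0} C(k + r - 1, r - 1) x^k.
Here r = 7 and k = 2, so the coefficient is
C(2 + 6, 6) = C(8, 6)
= 28

28


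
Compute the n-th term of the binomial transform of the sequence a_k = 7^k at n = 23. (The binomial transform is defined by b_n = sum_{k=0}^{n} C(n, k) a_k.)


With a_k = 7^k, b_n = sum_{k=0}^{n} C(n, k) 7^k = (1 + 7)^n by the binomial theorem.
For n = 23: (1 + 7)^23 = 8^23 = 590295810358705651712.

590295810358705651712


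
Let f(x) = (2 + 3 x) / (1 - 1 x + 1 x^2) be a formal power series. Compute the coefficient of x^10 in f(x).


Write f(x) = sum_{k>=0} a_k x^k. Multiplying both sides by 1 - 1 x + 1 x^2 gives
(1 - 1 x + 1 x^2) sum_{k>=0} a_k x^k = 2 + 3 x.
Matching coefficients:
 x^0: a_0 = 2
 x^1: a_1 - 1 a_0 = 3  =>  a_1 = 1*2 + 3 = 5
 x^k (k >= 2): a_k = 1 a_{k-1} - 1 a_{k-2}.
Iterating: a_2 = 3, a_3 = -2, a_4 = -5, a_5 = -3, a_6 = 2, a_7 = 5, a_8 = 3, a_9 = -2, a_10 = -5.
So the coefficient of x^10 is -5.

-5


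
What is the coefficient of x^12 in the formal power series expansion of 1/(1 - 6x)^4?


The general identity 1/(1 - c x)^r = sum_{k>=0} c^k C(k + r - 1, r - 1) x^k follows by substituting y = c x into 1/(1 - y)^r = sum_{k>=0} C(k + r - 1, r - 1) y^k.
For c = 6, r = 4, k = 12:
6^12 * C(15, 3) = 2176782336 * 455 = 990435962880.

990435962880


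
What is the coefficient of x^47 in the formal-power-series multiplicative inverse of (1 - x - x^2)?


Let the inverse be f(x) = sum_{k>=0} a_k x^k. From f(x) * (1 - x - x^2) = 1 and matching coefficients:
 x^0: a_0 = 1.
 x^1: a_1 - a_0 = 0, so a_1 = 1.
 x^k (k >= 2): a_k - a_{k-1} - a_{k-2} = 0, i.e. a_k = a_{k-1} + a_{k-2}.
This is the Fibonacci-type recurrence shifted so that a_0 = a_1 = 1.
Iterating: a_0=1, a_1=1, a_2=2, a_3=3, a_4=5, a_5=8, a_6=13, a_7=21, a_8=34, a_9=55, ...
a_47 = 4807526976.

4807526976


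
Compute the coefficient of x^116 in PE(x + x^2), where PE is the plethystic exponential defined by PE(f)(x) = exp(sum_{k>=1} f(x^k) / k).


With f(x) = x + x^2, the exponent is sum_{k>=1} (x^k + x^(2k)) / k = -ln(1 - x) - ln(1 - x^2). Exponentiating:
PE(x + x^2) = 1 / ((1 - x)(1 - x^2)).
This is the generating function for partitions of n into parts of size 1 or 2. The number of 2's can be any j in 0..58, and the rest are 1's, so
[x^116] = floor(116/2) + 1 = 59.

59


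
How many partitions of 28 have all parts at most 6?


Using the generating function (1-x)^(-1)(1-x^2)^(-1)...(1-x^6)^(-1),
the coefficient of x^28 counts these restricted partitions.
Result = 931

931


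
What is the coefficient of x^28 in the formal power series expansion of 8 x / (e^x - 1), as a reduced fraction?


The exponential generating function for Bernoulli numbers is
x / (e^x - 1) = sum_{k>=0} B_k x^k / k!.
So the coefficient of x^28 in 8 x / (e^x - 1) is 8 B_28 / 28!.
Computing: B_28 = -23749461029/870, 28! = 304888344611713860501504000000, giving
8 * -23749461029/870 / 304888344611713860501504000000 = -3392780147/4736658210931983189934080000000.

-3392780147/4736658210931983189934080000000


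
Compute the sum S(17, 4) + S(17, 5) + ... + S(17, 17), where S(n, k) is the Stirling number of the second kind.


By definition, S(n, k) counts partitions of an n-set into exactly k nonempty blocks.
Computing row n = 17 for k = 4..17:
S(17, k): 694337290, 5652751651, 17505749898, 25708104786, 20415995028, 9528822303, 2758334150, 512060978, 62022324, 4910178, 249900, 7820, 136, 1
Sum = 82843346443.

82843346443


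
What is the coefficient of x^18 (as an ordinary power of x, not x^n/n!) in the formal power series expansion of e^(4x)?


The exponential series is e^y = sum_{k>=0} y^k / k!. Substituting y = 4x gives
e^(4x) = sum_{k>=0} 4^k x^k / k!.
So the coefficient of x^n is a^n/n! with a = 4, n = 18:
4^18 / 18! = 68719476736/6402373705728000 = 1048576/97692469875

1048576/97692469875


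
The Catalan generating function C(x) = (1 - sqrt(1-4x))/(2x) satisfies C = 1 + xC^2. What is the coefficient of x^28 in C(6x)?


Substituting x -> 6x scales the n-th coefficient by 6^n, so [x^28] C(6x) = 6^28 * C_28.
C_28 = C(2*28, 28)/(29) = 7648690600760440/29 = 263747951750360.
So 6^28 * 263747951750360 = 6140942214464815497216 * 263747951750360 = 1619660930882415049029585160906997760.

1619660930882415049029585160906997760


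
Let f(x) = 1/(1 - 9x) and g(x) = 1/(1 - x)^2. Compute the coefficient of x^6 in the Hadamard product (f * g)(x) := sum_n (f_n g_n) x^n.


f has coefficients f_k = 9^k. For g = 1/(1 - x)^2 the coefficient is g_k = C(k + 1, 1) = k + 1. The Hadamard coefficient is (f * g)_k = 9^k * (k + 1).
For k = 6: 9^6 * 7 = 531441 * 7 = 3720087.

3720087


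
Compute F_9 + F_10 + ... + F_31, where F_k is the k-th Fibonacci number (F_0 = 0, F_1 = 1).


Use the identity sum_{k=0}^{N} F_k = F_{N+2} - 1 (which follows from F_{k+2} - F_{k+1} = F_k). Then
sum_{k=9}^{31} F_k = (F_{33} - 1) - (F_{10} - 1) = F_{33} - F_{10}.
Computing: F_{33} = 3524578, F_{10} = 55, so
Sum = 3524578 - 55 = 3524523.

3524523


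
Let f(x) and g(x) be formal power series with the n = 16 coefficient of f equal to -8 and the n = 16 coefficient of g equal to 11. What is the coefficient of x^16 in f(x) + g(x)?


Addition of formal power series is termwise.
The coefficient of x^16 in f + g = -8 + 11
= 3

3


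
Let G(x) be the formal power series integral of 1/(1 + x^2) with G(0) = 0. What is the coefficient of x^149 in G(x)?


1/(1 + x^2) = sum_{j>=0} (-1)^j x^(2j). Integrating termwise with G(0) = 0:
G(x) = sum_{j>=0} (-1)^j x^(2j+1) / (2j+1) = arctan(x).
Only odd powers are nonzero. For x^149 write 149 = 2*74 + 1, giving
(-1)^74 / 149 = 1/149 = 1/149.

1/149


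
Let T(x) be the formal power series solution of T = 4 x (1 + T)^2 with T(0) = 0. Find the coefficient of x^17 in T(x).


Apply the Lagrange inversion formula: if T = 4 x * phi(T) with phi(t) = (1 + t)^2, then [x^n] T = 4^n * (1/n) [t^(n-1)] phi(t)^n = 4^n * (1/n) [t^(n-1)] (1 + t)^(2n) = 4^n * (1/n) C(2n, n-1).
Using the identity C(2n, n-1) = C(2n, n) * n / (n+1), the unscaled factor equals C(2n, n) / (n+1) = C_n, the n-th Catalan number.
For n = 17: C_17 = C(34, 17) / 18 = 2333606220/18 = 129644790.
With the 4^17 = 17179869184 factor, the coefficient is 17179869184 * 129644790 = 2227280532587151360.

2227280532587151360


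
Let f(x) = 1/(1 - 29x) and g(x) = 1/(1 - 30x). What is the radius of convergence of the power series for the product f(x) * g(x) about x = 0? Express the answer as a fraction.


The radius of 1/(1 - 29x) is 1/29 (nearest singularity at x = 1/29), and the radius of 1/(1 - 30x) is 1/30.
The product f(x)*g(x) = 1/((1 - 29x)(1 - 30x)) has singularities at both 1/29 and 1/30, so its radius of convergence is the distance to the nearest one:
min(1/29, 1/30) = 1/30.

1/30


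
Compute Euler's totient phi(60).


phi(n) counts integers in [1, n] coprime to n. Using the multiplicative formula phi(n) = n * prod_{p | n} (1 - 1/p):
60 = 2^2 * 3 * 5, so
phi(60) = 60 * (1 - 1/2) * (1 - 1/3) * (1 - 1/5) = 16.

16


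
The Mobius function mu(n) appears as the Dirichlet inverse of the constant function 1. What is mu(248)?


248 has a squared prime factor, so mu(248) = 0.
Factorization reveals a repeated prime.

0


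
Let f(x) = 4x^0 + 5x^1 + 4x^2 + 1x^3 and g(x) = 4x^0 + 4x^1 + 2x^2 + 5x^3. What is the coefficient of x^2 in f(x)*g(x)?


Cauchy product at x^2:
4*2 + 5*4 + 4*4
= 44

44


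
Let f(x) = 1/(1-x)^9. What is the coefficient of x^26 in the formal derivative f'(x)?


Differentiate: d/dx [ 1/(1-x)^r ] = r / (1-x)^(r+1).
Here r = 9, so f'(x) = 9 / (1-x)^10.
The expansion of 1/(1-x)^(r+1) has coefficient of x^n equal to C(n+r, r).
So the coefficient of x^26 in f'(x) is
9 * C(35, 9) = 9 * 70607460 = 635467140

635467140


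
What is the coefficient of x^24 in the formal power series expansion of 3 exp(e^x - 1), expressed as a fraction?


exp(e^x - 1) is the exponential generating function for the Bell numbers Bell_k: exp(e^x - 1) = sum_{k>=0} Bell_k x^k / k!.
So the coefficient of x^24 in 3 exp(e^x - 1) is 3 Bell_24 / 24!.
Computing: Bell_24 = 445958869294805289 and 24! = 620448401733239439360000, giving
3 * 445958869294805289/620448401733239439360000 = 148652956431601763/68938711303693271040000.

148652956431601763/68938711303693271040000


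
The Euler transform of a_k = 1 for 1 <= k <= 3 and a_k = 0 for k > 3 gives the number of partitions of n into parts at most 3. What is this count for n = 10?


Partitions of 10 into parts at most 3:
Using generating function (1-x)^(-1)(1-x^2)^(-1)(1-x^3)^(-1),
the coefficient of x^10 = 14

14


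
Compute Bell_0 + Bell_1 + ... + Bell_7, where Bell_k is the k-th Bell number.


Recall Bell_k counts set partitions of a k-set (with Bell_0 = 1 by convention).
Bell_0 through Bell_7: 1, 1, 2, 5, 15, 52, 203, 877
Sum = 1 + 1 + 2 + 5 + 15 + 52 + 203 + 877 = 1156.

1156


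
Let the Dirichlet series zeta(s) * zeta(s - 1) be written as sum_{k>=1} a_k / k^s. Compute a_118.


Convolution gives a_k = sum_{d | k} d * 1 = sum_{d | k} d = sigma(k), the sum of positive divisors of k.
For k = 118, the divisors are 1, 2, 59, 118, so
sigma(118) = 1 + 2 + 59 + 118 = 180.

180


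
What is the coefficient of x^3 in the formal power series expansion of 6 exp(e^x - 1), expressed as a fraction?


exp(e^x - 1) is the exponential generating function for the Bell numbers Bell_k: exp(e^x - 1) = sum_{k>=0} Bell_k x^k / k!.
So the coefficient of x^3 in 6 exp(e^x - 1) is 6 Bell_3 / 3!.
Computing: Bell_3 = 5 and 3! = 6, giving
6 * 5/6 = 5.

5


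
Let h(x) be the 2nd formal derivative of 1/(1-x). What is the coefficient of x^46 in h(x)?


Differentiating 2 times: d^2/dx^2 [1/(1-x)] = 2!/(1-x)^3.
The expansion 1/(1-x)^3 = sum_{k>=0} C(k+2, 2) x^k, so the coefficient of x^n in 2!/(1-x)^3 is 2! * C(n+2, 2).
For n = 46: 2 * C(48, 2) = 2 * 1128 = 2256

2256


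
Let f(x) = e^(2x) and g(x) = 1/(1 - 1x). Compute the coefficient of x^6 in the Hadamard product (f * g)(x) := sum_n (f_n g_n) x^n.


Expanding: f_k = 2^k/k! (from e^(2x)) and g_k = 1^k (from 1/(1 - 1x)). So the Hadamard coefficient (f * g)_k = 2^k 1^k / k! = (2)^k / k!.
For k = 6: 2^6/6! = 64/720 = 4/45.

4/45


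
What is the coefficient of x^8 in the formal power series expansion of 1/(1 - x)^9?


The negative binomial / multiset identity is
1/(1 - x)^r = sum_{k>=0} C(k + r - 1, r - 1) x^k.
Here r = 9 and k = 8, so the coefficient is
C(8 + 8, 8) = C(16, 8)
= 12870

12870


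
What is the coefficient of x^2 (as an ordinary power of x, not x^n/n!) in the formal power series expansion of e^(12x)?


The exponential series is e^y = sum_{k>=0} y^k / k!. Substituting y = 12x gives
e^(12x) = sum_{k>=0} 12^k x^k / k!.
So the coefficient of x^n is a^n/n! with a = 12, n = 2:
12^2 / 2! = 144/2 = 72

72


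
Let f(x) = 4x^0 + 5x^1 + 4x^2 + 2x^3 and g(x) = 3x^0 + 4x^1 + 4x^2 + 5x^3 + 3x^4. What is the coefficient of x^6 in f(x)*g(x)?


Cauchy product at x^6:
4*3 + 2*5
= 22

22


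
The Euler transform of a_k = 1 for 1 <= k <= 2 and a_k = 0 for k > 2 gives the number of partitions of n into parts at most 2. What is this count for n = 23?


Partitions of 23 into parts at most 2:
Using generating function (1-x)^(-1)(1-x^2)^(-1),
the coefficient of x^23 = 12

12


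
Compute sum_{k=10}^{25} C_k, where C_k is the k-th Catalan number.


C_10 through C_25: 16796, 58786, 208012, 742900, 2674440, 9694845, 35357670, 129644790, 477638700, 1767263190, 6564120420, 24466267020, 91482563640, 343059613650, 1289904147324, 4861946401452
Sum = 16796 + 58786 + 208012 + 742900 + 2674440 + 9694845 + 35357670 + 129644790 + 477638700 + 1767263190 + 6564120420 + 24466267020 + 91482563640 + 343059613650 + 1289904147324 + 4861946401452
= 6619846413635

6619846413635


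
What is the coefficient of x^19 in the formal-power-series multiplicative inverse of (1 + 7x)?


The inverse is 1/(1 + 7x). Apply the geometric identity 1/(1 - y) = sum_{k>=0} y^k with y = -7x:
1/(1 + 7x) = sum_{k>=0} (-7)^k x^k.
So the coefficient of x^19 is (-7)^19 = -11398895185373143.

-11398895185373143


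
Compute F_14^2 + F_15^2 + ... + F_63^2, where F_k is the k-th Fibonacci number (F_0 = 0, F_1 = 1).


There is a standard identity sum_{k=0}^{N} F_k^2 = F_N * F_{N+1} (proved inductively from the telescoping relation F_k^2 = F_k F_{k+1} - F_{k-1} F_k). Then
sum_{k=14}^{63} F_k^2 = F_63 F_64 - F_13 F_14.
Computing: F_63 = 6557470319842, F_64 = 10610209857723, F_13 = 233, F_14 = 377.
Sum = 6557470319842 * 10610209857723 - 233 * 377 = 69576136229313582123751925.

69576136229313582123751925


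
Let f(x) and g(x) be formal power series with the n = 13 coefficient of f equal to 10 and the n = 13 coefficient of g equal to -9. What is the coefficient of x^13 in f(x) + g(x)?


Addition of formal power series is termwise.
The coefficient of x^13 in f + g = 10 + -9
= 1

1


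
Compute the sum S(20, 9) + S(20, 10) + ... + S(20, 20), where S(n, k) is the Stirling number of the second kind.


By definition, S(n, k) counts partitions of an n-set into exactly k nonempty blocks.
Computing row n = 20 for k = 9..20:
S(20, k): 12011282644725, 5917584964655, 1900842429486, 411016633391, 61068660380, 6302524580, 452329200, 22350954, 741285, 15675, 190, 1
Sum = 20308573294522.

20308573294522


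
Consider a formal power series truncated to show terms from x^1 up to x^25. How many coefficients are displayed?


From x^1 to x^25 inclusive, the count is 25 - 1 + 1 = 25.

25


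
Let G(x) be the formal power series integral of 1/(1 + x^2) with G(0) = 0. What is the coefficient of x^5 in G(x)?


1/(1 + x^2) = sum_{j>=0} (-1)^j x^(2j). Integrating termwise with G(0) = 0:
G(x) = sum_{j>=0} (-1)^j x^(2j+1) / (2j+1) = arctan(x).
Only odd powers are nonzero. For x^5 write 5 = 2*2 + 1, giving
(-1)^2 / 5 = 1/5 = 1/5.

1/5


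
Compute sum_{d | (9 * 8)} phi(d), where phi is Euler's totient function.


First, 9 * 8 = 72. One classical identity is sum_{d | n} phi(d) = n (each k in [1, n] has a unique gcd with n, and among the k's with gcd(k, n) = n/d there are phi(d) of them). So the sum equals 72. We also verify directly:
Divisors of 72: 1, 2, 3, 4, 6, 8, 9, 12, 18, 24, 36, 72.
phi values: 1, 1, 2, 2, 2, 4, 6, 4, 6, 8, 12, 24.
Sum = 72.

72


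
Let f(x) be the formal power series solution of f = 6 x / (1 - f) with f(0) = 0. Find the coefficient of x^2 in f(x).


Apply Lagrange inversion: f = 6 x * phi(f) with phi(t) = 1/(1 - t), so
[x^n] f = 6^n * (1/n) [t^(n-1)] phi(t)^n = 6^n * (1/n) [t^(n-1)] (1 - t)^(-n) = 6^n * (1/n) C(2n - 2, n - 1) = 6^n * C_{n-1}.
For n = 2: C_1 = C(2, 1) / 2 = 2/2 = 1.
With the 6^2 = 36 factor, the coefficient is 36 * 1 = 36.

36


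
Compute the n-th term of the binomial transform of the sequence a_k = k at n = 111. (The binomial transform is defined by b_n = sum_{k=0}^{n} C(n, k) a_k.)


With a_k = k, b_n = sum_{k=0}^{n} C(n, k) k. Using k * C(n, k) = n * C(n-1, k-1) gives b_n = n * sum_{k>=1} C(n-1, k-1) = n * 2^(n-1).
For n = 111: 111 * 2^110 = 111 * 1298074214633706907132624082305024 = 144086237824341466691721273135857664.

144086237824341466691721273135857664


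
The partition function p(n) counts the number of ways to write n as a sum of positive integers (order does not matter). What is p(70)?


Using the generating function prod_{k>=1} 1/(1-x^k), we compute p(70).
By dynamic programming over parts 1 through 70:
p(70) = 4087968

4087968


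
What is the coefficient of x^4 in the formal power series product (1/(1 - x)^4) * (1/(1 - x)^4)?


Combine the factors: (1/(1 - x)^4) * (1/(1 - x)^4) = 1/(1 - x)^8.
Then use 1/(1 - x)^r = sum_{k>=0} C(k + r - 1, r - 1) x^k with r = 8 and k = 4:
C(11, 7) = 330.

330


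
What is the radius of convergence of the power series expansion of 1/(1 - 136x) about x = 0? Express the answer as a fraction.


Expanding 1/(1 - 136x) = sum_{k>=0} 136^k x^k, the series converges when |136x| < 1, i.e., |x| < 1/136.
So the radius of convergence is 1/136 = 1/136.

1/136


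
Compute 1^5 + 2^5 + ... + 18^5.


This power sum has a closed form given by Faulhaber's formula
sum_{k=1}^{m} k^p = (1 / (p + 1)) * sum_{j=0}^{p} C(p + 1, j) B_j m^(p + 1 - j),
but for small m direct computation is fastest:
1 + 32 + 243 + 1024 + 3125 + 7776 + 16807 + 32768 + 59049 + 100000 + 161051 + 248832 + 371293 + 537824 + 759375 + 1048576 + 1419857 + 1889568 = 6657201.

6657201


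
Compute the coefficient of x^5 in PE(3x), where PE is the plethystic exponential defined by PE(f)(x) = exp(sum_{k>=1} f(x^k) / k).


With f(x) = 3x, the exponent is sum_{k>=1} 3 x^k / k = 3 * (-ln(1 - x)). Exponentiating:
PE(3x) = exp(-3 ln(1 - x)) = 1/(1 - x)^3.
By the negative binomial expansion, [x^n] 1/(1 - x)^3 = C(n + 2, 2).
For n = 5: C(7, 2) = 21.

21


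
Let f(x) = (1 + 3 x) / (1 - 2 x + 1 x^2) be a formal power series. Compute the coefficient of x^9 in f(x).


Write f(x) = sum_{k>=0} a_k x^k. Multiplying both sides by 1 - 2 x + 1 x^2 gives
(1 - 2 x + 1 x^2) sum_{k>=0} a_k x^k = 1 + 3 x.
Matching coefficients:
 x^0: a_0 = 1
 x^1: a_1 - 2 a_0 = 3  =>  a_1 = 2*1 + 3 = 5
 x^k (k >= 2): a_k = 2 a_{k-1} - 1 a_{k-2}.
Iterating: a_2 = 9, a_3 = 13, a_4 = 17, a_5 = 21, a_6 = 25, a_7 = 29, a_8 = 33, a_9 = 37.
So the coefficient of x^9 is 37.

37


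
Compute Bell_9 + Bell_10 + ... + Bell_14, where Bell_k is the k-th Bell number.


Recall Bell_k counts set partitions of a k-set (with Bell_0 = 1 by convention).
Bell_9 through Bell_14: 21147, 115975, 678570, 4213597, 27644437, 190899322
Sum = 21147 + 115975 + 678570 + 4213597 + 27644437 + 190899322 = 223573048.

223573048


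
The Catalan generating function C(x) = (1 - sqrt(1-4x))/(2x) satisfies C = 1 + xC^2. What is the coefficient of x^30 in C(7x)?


Substituting x -> 7x scales the n-th coefficient by 7^n, so [x^30] C(7x) = 7^30 * C_30.
C_30 = C(2*30, 30)/(31) = 118264581564861424/31 = 3814986502092304.
So 7^30 * 3814986502092304 = 22539340290692258087863249 * 3814986502092304 = 85987278975056192107290683147407127335696.

85987278975056192107290683147407127335696


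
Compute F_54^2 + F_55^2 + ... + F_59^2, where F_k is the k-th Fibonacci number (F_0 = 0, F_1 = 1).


There is a standard identity sum_{k=0}^{N} F_k^2 = F_N * F_{N+1} (proved inductively from the telescoping relation F_k^2 = F_k F_{k+1} - F_{k-1} F_k). Then
sum_{k=54}^{59} F_k^2 = F_59 F_60 - F_53 F_54.
Computing: F_59 = 956722026041, F_60 = 1548008755920, F_53 = 53316291173, F_54 = 86267571272.
Sum = 956722026041 * 1548008755920 - 53316291173 * 86267571272 = 1476414606344264770930664.

1476414606344264770930664


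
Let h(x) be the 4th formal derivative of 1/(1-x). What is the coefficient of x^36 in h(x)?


Differentiating 4 times: d^4/dx^4 [1/(1-x)] = 4!/(1-x)^5.
The expansion 1/(1-x)^5 = sum_{k>=0} C(k+4, 4) x^k, so the coefficient of x^n in 4!/(1-x)^5 is 4! * C(n+4, 4).
For n = 36: 24 * C(40, 4) = 24 * 91390 = 2193360

2193360


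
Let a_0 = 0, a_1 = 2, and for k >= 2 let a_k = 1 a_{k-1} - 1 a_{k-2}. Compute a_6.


Iterating the recurrence forward:
a_0 = 0
a_1 = 2
a_2 = 1*2 - 1*0 = 2
a_3 = 1*2 - 1*2 = 0
a_4 = 1*0 - 1*2 = -2
a_5 = 1*-2 - 1*0 = -2
a_6 = 1*-2 - 1*-2 = 0
So a_6 = 0.

0


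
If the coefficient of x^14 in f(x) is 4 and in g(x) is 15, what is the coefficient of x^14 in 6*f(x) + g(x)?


Scalar multiplication scales coefficients: 6 * 4 = 24.
Then add the g coefficient: 24 + 15
= 39

39


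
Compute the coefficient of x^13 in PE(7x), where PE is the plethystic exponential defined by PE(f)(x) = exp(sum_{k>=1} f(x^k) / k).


With f(x) = 7x, the exponent is sum_{k>=1} 7 x^k / k = 7 * (-ln(1 - x)). Exponentiating:
PE(7x) = exp(-7 ln(1 - x)) = 1/(1 - x)^7.
By the negative binomial expansion, [x^n] 1/(1 - x)^7 = C(n + 6, 6).
For n = 13: C(19, 6) = 27132.

27132


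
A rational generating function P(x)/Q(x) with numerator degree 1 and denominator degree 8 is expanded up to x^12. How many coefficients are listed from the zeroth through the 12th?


Expanding up to x^12 gives the coefficients for x^0, x^1, ..., x^12.
That is 12 + 1 = 13 coefficients in total.

13


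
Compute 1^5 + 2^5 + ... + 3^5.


This power sum has a closed form given by Faulhaber's formula
sum_{k=1}^{m} k^p = (1 / (p + 1)) * sum_{j=0}^{p} C(p + 1, j) B_j m^(p + 1 - j),
but for small m direct computation is fastest:
1 + 32 + 243 = 276.

276


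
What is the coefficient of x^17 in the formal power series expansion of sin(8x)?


The Maclaurin series is sin(t) = sum_{k>=0} (-1)^k t^(2k+1) / (2k+1)!, so substituting t = 8x, only odd powers of x are nonzero, with coefficient of x^(2k+1) equal to (-1)^k 8^(2k+1) / (2k+1)!.
Write 17 = 2*8 + 1, giving the coefficient (-1)^8 * 8^17 / 17! = 2251799813685248/355687428096000 = 68719476736/10854718875.

68719476736/10854718875
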